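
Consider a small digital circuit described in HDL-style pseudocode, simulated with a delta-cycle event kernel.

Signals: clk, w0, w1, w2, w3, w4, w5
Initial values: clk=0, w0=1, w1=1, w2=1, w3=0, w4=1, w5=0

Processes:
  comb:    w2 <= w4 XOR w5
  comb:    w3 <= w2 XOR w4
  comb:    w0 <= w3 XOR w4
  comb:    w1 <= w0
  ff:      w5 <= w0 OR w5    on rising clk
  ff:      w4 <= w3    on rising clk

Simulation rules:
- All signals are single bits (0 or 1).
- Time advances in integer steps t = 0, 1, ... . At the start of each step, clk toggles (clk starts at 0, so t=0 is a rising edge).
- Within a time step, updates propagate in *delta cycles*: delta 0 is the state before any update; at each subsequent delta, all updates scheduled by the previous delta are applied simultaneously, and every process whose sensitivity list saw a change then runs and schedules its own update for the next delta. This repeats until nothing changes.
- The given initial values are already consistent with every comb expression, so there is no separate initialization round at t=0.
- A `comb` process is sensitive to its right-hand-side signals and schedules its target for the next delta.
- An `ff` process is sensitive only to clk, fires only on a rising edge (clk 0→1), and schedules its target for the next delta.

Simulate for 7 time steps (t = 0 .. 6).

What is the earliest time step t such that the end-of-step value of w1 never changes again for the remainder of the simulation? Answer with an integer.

[bits: w4,w1,w0,w5,w3,clk,w2]
t=0: Δ0=1110001 Δ1=1110011 Δ2=0111011 Δ3=0101111 Δ4=0011111 Δ5=0111111 | 5Δ
t=1: Δ0=0111111 Δ1=0111101 | 1Δ
t=2: Δ0=0111101 Δ1=0111111 Δ2=1111111 Δ3=1101010 Δ4=1011110 Δ5=1101110 Δ6=1001110 | 6Δ
t=3: Δ0=1001110 Δ1=1001100 | 1Δ
t=4: Δ0=1001100 Δ1=1001110 | 1Δ
t=5: Δ0=1001110 Δ1=1001100 | 1Δ
t=6: Δ0=1001100 Δ1=1001110 | 1Δ

2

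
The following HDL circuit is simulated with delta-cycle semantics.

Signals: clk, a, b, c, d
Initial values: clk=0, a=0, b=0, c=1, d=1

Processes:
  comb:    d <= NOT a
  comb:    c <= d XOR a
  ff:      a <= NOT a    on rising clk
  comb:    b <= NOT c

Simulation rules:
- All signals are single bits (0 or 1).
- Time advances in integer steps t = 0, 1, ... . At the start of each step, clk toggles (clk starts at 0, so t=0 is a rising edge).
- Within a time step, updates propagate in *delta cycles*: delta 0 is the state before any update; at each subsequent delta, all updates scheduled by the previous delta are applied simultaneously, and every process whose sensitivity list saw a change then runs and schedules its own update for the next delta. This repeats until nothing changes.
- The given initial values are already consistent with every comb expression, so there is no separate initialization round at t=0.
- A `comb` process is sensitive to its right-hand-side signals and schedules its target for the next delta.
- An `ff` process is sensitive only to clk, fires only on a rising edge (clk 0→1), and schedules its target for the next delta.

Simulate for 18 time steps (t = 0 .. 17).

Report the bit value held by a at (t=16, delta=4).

1

[bits: d,c,a,clk,b]
t=0: Δ0=11000 Δ1=11010 Δ2=11110 Δ3=00110 Δ4=01111 Δ5=01110 | 5Δ
t=1: Δ0=01110 Δ1=01100 | 1Δ
t=2: Δ0=01100 Δ1=01110 Δ2=01010 Δ3=10010 Δ4=11011 Δ5=11010 | 5Δ
t=3: Δ0=11010 Δ1=11000 | 1Δ
t=4: Δ0=11000 Δ1=11010 Δ2=11110 Δ3=00110 Δ4=01111 Δ5=01110 | 5Δ
t=5: Δ0=01110 Δ1=01100 | 1Δ
t=6: Δ0=01100 Δ1=01110 Δ2=01010 Δ3=10010 Δ4=11011 Δ5=11010 | 5Δ
t=7: Δ0=11010 Δ1=11000 | 1Δ
t=8: Δ0=11000 Δ1=11010 Δ2=11110 Δ3=00110 Δ4=01111 Δ5=01110 | 5Δ
t=9: Δ0=01110 Δ1=01100 | 1Δ
t=10: Δ0=01100 Δ1=01110 Δ2=01010 Δ3=10010 Δ4=11011 Δ5=11010 | 5Δ
t=11: Δ0=11010 Δ1=11000 | 1Δ
t=12: Δ0=11000 Δ1=11010 Δ2=11110 Δ3=00110 Δ4=01111 Δ5=01110 | 5Δ
t=13: Δ0=01110 Δ1=01100 | 1Δ
t=14: Δ0=01100 Δ1=01110 Δ2=01010 Δ3=10010 Δ4=11011 Δ5=11010 | 5Δ
t=15: Δ0=11010 Δ1=11000 | 1Δ
t=16: Δ0=11000 Δ1=11010 Δ2=11110 Δ3=00110 Δ4=01111 Δ5=01110 | 5Δ
t=17: Δ0=01110 Δ1=01100 | 1Δ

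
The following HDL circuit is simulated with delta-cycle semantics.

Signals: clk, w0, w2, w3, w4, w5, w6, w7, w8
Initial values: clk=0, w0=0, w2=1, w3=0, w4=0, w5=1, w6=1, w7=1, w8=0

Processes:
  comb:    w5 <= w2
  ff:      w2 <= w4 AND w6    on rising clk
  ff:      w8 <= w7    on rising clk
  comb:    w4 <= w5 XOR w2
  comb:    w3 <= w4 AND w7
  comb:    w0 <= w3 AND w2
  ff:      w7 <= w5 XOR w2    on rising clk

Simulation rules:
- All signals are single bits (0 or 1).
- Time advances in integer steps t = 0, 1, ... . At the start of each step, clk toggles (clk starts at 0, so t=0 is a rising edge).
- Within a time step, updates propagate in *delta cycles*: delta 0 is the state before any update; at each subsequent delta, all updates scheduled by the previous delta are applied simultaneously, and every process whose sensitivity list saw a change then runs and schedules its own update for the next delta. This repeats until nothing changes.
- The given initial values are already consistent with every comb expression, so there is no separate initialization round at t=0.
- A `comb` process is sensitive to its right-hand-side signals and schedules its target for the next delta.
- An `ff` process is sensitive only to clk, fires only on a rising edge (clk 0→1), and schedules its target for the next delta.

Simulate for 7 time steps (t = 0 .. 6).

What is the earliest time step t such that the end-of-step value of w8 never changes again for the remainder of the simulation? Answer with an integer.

2

[bits: w2,w3,w5,w6,clk,w4,w8,w0,w7]
t=0: Δ0=101100001 Δ1=101110001 Δ2=001110100 Δ3=000111100 Δ4=000110100 | 4Δ
t=1: Δ0=000110100 Δ1=000100100 | 1Δ
t=2: Δ0=000100100 Δ1=000110100 Δ2=000110000 | 2Δ
t=3: Δ0=000110000 Δ1=000100000 | 1Δ
t=4: Δ0=000100000 Δ1=000110000 | 1Δ
t=5: Δ0=000110000 Δ1=000100000 | 1Δ
t=6: Δ0=000100000 Δ1=000110000 | 1Δ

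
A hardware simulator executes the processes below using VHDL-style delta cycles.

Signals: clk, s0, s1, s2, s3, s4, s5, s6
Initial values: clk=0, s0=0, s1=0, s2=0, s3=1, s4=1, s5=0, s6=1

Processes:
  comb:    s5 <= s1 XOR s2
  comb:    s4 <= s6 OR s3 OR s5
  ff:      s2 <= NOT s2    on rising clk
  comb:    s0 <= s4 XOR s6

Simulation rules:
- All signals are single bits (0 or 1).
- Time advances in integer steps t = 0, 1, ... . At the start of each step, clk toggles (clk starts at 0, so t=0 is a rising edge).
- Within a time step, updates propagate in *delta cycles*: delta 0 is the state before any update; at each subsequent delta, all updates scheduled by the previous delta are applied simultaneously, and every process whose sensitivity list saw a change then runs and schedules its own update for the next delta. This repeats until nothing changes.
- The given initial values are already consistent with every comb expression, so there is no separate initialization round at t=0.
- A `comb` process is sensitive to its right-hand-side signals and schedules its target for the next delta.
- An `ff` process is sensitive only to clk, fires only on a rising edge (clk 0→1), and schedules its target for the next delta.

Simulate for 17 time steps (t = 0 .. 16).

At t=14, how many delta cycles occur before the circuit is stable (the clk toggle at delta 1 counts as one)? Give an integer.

3

[bits: s1,s5,s0,s6,s3,clk,s4,s2]
t=0: Δ0=00011010 Δ1=00011110 Δ2=00011111 Δ3=01011111 | 3Δ
t=1: Δ0=01011111 Δ1=01011011 | 1Δ
t=2: Δ0=01011011 Δ1=01011111 Δ2=01011110 Δ3=00011110 | 3Δ
t=3: Δ0=00011110 Δ1=00011010 | 1Δ
t=4: Δ0=00011010 Δ1=00011110 Δ2=00011111 Δ3=01011111 | 3Δ
t=5: Δ0=01011111 Δ1=01011011 | 1Δ
t=6: Δ0=01011011 Δ1=01011111 Δ2=01011110 Δ3=00011110 | 3Δ
t=7: Δ0=00011110 Δ1=00011010 | 1Δ
t=8: Δ0=00011010 Δ1=00011110 Δ2=00011111 Δ3=01011111 | 3Δ
t=9: Δ0=01011111 Δ1=01011011 | 1Δ
t=10: Δ0=01011011 Δ1=01011111 Δ2=01011110 Δ3=00011110 | 3Δ
t=11: Δ0=00011110 Δ1=00011010 | 1Δ
t=12: Δ0=00011010 Δ1=00011110 Δ2=00011111 Δ3=01011111 | 3Δ
t=13: Δ0=01011111 Δ1=01011011 | 1Δ
t=14: Δ0=01011011 Δ1=01011111 Δ2=01011110 Δ3=00011110 | 3Δ
t=15: Δ0=00011110 Δ1=00011010 | 1Δ
t=16: Δ0=00011010 Δ1=00011110 Δ2=00011111 Δ3=01011111 | 3Δ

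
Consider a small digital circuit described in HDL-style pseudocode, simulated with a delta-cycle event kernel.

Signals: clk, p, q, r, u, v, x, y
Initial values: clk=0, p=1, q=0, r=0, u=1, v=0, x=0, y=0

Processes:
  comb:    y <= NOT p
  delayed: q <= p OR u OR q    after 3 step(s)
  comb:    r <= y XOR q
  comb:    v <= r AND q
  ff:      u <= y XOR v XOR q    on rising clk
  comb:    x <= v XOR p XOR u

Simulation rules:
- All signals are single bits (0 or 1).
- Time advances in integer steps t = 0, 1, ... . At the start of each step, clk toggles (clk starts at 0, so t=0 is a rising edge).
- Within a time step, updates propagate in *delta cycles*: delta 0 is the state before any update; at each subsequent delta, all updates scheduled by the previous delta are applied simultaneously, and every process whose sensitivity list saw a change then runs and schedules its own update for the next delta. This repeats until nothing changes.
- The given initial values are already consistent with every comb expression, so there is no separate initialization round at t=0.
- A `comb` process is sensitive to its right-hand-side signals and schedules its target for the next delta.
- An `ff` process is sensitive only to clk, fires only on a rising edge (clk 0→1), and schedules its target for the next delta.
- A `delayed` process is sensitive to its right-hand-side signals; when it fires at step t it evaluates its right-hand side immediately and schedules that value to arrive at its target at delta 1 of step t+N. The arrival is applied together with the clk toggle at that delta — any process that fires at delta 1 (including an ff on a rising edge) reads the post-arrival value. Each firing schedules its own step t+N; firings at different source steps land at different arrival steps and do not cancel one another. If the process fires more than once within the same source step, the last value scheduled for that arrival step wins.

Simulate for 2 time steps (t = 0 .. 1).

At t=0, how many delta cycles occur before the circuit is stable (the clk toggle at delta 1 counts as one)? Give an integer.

3

t=0 Δ0: x=0 u=1 y=0 r=0 q=0 v=0 clk=0 p=1
  Δ1: clk:0→1
  Δ2: u:1→0
  Δ3: x:0→1
  (3Δ to stable)
t=1 Δ0: x=1 u=0 y=0 r=0 q=0 v=0 clk=1 p=1
  Δ1: clk:1→0
  (1Δ to stable)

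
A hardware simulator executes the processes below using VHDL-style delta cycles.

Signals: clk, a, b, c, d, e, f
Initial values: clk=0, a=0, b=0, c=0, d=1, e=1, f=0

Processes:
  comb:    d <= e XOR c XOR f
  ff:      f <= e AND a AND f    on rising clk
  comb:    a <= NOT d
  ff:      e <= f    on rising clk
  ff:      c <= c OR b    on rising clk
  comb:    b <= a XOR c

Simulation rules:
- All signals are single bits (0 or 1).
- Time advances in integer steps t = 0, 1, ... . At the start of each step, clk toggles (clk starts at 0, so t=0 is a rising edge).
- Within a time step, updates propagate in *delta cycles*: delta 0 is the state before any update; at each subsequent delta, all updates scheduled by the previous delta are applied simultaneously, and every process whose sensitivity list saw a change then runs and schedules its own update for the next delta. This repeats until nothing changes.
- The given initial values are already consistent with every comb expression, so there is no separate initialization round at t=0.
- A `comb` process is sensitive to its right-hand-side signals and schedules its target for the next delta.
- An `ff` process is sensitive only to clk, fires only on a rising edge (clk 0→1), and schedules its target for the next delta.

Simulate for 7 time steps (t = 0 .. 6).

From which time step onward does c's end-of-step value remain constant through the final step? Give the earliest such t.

[bits: clk,c,a,e,b,f,d]
t=0: Δ0=0001001 Δ1=1001001 Δ2=1000001 Δ3=1000000 Δ4=1010000 Δ5=1010100 | 5Δ
t=1: Δ0=1010100 Δ1=0010100 | 1Δ
t=2: Δ0=0010100 Δ1=1010100 Δ2=1110100 Δ3=1110001 Δ4=1100001 Δ5=1100101 | 5Δ
t=3: Δ0=1100101 Δ1=0100101 | 1Δ
t=4: Δ0=0100101 Δ1=1100101 | 1Δ
t=5: Δ0=1100101 Δ1=0100101 | 1Δ
t=6: Δ0=0100101 Δ1=1100101 | 1Δ

2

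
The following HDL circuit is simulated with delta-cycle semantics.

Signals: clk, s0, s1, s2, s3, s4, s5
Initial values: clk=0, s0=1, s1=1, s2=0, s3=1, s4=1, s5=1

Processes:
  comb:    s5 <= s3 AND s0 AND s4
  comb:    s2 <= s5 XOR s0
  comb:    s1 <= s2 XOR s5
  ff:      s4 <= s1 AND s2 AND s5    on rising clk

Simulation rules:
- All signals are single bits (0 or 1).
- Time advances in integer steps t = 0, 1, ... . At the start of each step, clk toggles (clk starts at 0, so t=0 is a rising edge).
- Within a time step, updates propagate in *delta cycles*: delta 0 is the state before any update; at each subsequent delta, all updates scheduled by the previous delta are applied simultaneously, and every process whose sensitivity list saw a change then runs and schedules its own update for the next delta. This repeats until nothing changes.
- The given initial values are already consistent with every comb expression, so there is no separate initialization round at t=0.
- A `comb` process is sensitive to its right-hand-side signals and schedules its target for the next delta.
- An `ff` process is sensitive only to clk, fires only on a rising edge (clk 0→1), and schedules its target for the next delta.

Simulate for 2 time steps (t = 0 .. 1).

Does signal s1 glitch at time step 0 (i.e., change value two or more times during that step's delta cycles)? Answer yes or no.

t0.Δ0 s0=1 s4=1 s1=1 clk=0 s3=1 s2=0 s5=1
t0.Δ1 s0=1 s4=1 s1=1 clk=1 s3=1 s2=0 s5=1
t0.Δ2 s0=1 s4=0 s1=1 clk=1 s3=1 s2=0 s5=1
t0.Δ3 s0=1 s4=0 s1=1 clk=1 s3=1 s2=0 s5=0
t0.Δ4 s0=1 s4=0 s1=0 clk=1 s3=1 s2=1 s5=0
t0.Δ5 s0=1 s4=0 s1=1 clk=1 s3=1 s2=1 s5=0
t1.Δ0 s0=1 s4=0 s1=1 clk=1 s3=1 s2=1 s5=0
t1.Δ1 s0=1 s4=0 s1=1 clk=0 s3=1 s2=1 s5=0

yes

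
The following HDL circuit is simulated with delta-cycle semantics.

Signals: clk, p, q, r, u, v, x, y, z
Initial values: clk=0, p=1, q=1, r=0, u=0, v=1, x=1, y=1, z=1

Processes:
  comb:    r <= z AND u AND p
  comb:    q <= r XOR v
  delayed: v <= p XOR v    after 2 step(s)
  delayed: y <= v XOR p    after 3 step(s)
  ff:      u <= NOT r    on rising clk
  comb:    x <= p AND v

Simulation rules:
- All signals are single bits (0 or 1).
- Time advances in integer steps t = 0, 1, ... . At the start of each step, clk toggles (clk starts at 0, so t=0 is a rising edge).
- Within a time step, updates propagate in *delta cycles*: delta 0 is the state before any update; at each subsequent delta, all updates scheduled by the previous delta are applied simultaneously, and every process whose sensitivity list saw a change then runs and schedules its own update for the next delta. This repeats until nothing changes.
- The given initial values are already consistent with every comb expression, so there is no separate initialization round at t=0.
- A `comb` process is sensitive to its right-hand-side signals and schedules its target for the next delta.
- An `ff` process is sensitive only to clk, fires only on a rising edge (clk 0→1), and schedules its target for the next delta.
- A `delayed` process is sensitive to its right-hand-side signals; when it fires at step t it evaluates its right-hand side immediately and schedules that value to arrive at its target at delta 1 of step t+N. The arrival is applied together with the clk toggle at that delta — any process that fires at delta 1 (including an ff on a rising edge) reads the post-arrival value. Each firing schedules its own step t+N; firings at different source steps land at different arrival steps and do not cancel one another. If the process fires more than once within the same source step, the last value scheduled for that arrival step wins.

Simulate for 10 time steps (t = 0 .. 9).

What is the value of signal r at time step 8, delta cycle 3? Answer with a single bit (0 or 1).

1

[bits: v,z,clk,u,q,p,r,x,y]
t=0: Δ0=110011011 Δ1=111011011 Δ2=111111011 Δ3=111111111 Δ4=111101111 | 4Δ
t=1: Δ0=111101111 Δ1=110101111 | 1Δ
t=2: Δ0=110101111 Δ1=111101111 Δ2=111001111 Δ3=111001011 Δ4=111011011 | 4Δ
t=3: Δ0=111011011 Δ1=110011011 | 1Δ
t=4: Δ0=110011011 Δ1=111011011 Δ2=111111011 Δ3=111111111 Δ4=111101111 | 4Δ
t=5: Δ0=111101111 Δ1=110101111 | 1Δ
t=6: Δ0=110101111 Δ1=111101111 Δ2=111001111 Δ3=111001011 Δ4=111011011 | 4Δ
t=7: Δ0=111011011 Δ1=110011011 | 1Δ
t=8: Δ0=110011011 Δ1=111011011 Δ2=111111011 Δ3=111111111 Δ4=111101111 | 4Δ
t=9: Δ0=111101111 Δ1=110101111 | 1Δ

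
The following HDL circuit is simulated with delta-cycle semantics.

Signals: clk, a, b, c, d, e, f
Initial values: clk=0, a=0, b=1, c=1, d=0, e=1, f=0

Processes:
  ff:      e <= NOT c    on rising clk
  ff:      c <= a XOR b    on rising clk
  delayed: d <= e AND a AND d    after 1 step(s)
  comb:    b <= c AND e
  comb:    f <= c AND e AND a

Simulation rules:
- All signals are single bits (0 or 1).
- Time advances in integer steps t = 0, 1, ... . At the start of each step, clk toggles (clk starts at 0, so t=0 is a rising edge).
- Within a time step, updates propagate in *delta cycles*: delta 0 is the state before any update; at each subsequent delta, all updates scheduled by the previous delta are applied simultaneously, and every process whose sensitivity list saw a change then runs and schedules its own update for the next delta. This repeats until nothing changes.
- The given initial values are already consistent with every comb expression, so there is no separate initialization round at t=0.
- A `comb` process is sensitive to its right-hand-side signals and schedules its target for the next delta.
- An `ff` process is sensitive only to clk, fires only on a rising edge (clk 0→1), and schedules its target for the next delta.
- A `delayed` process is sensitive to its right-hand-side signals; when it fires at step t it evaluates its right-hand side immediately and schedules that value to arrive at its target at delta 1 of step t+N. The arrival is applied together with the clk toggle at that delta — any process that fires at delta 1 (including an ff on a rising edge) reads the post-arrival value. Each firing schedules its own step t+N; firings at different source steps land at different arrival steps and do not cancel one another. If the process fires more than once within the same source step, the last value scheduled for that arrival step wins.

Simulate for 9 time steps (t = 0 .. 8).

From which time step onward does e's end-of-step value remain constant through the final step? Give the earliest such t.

4

t0.Δ0 e=1 a=0 f=0 clk=0 c=1 d=0 b=1
t0.Δ1 e=1 a=0 f=0 clk=1 c=1 d=0 b=1
t0.Δ2 e=0 a=0 f=0 clk=1 c=1 d=0 b=1
t0.Δ3 e=0 a=0 f=0 clk=1 c=1 d=0 b=0
t1.Δ0 e=0 a=0 f=0 clk=1 c=1 d=0 b=0
t1.Δ1 e=0 a=0 f=0 clk=0 c=1 d=0 b=0
t2.Δ0 e=0 a=0 f=0 clk=0 c=1 d=0 b=0
t2.Δ1 e=0 a=0 f=0 clk=1 c=1 d=0 b=0
t2.Δ2 e=0 a=0 f=0 clk=1 c=0 d=0 b=0
t3.Δ0 e=0 a=0 f=0 clk=1 c=0 d=0 b=0
t3.Δ1 e=0 a=0 f=0 clk=0 c=0 d=0 b=0
t4.Δ0 e=0 a=0 f=0 clk=0 c=0 d=0 b=0
t4.Δ1 e=0 a=0 f=0 clk=1 c=0 d=0 b=0
t4.Δ2 e=1 a=0 f=0 clk=1 c=0 d=0 b=0
t5.Δ0 e=1 a=0 f=0 clk=1 c=0 d=0 b=0
t5.Δ1 e=1 a=0 f=0 clk=0 c=0 d=0 b=0
t6.Δ0 e=1 a=0 f=0 clk=0 c=0 d=0 b=0
t6.Δ1 e=1 a=0 f=0 clk=1 c=0 d=0 b=0
t7.Δ0 e=1 a=0 f=0 clk=1 c=0 d=0 b=0
t7.Δ1 e=1 a=0 f=0 clk=0 c=0 d=0 b=0
t8.Δ0 e=1 a=0 f=0 clk=0 c=0 d=0 b=0
t8.Δ1 e=1 a=0 f=0 clk=1 c=0 d=0 b=0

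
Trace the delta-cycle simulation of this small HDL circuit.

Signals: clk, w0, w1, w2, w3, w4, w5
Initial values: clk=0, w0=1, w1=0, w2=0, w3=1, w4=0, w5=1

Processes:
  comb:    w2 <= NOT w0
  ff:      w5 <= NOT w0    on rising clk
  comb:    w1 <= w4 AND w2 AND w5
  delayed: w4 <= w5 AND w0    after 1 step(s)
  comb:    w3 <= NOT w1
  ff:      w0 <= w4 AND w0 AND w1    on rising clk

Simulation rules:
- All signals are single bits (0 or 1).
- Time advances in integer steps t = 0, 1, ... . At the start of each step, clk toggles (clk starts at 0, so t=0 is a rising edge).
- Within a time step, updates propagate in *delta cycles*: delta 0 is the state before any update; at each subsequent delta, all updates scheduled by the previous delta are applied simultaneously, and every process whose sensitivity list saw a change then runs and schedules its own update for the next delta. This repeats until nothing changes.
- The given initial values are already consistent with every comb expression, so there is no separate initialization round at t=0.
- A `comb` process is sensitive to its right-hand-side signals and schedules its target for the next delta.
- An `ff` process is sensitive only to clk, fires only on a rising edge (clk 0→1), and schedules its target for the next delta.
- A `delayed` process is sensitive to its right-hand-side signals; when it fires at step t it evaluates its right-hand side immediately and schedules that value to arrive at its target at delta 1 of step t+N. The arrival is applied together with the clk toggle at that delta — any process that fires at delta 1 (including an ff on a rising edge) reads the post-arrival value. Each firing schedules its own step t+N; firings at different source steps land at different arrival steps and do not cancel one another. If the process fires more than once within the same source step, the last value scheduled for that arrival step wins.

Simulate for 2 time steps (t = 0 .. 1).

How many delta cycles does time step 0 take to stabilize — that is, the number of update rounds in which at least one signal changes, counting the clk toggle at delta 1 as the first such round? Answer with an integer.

3

t=0 Δ0: w1=0 w2=0 w4=0 w0=1 w5=1 w3=1 clk=0
  Δ1: clk:0→1
  Δ2: w0:1→0, w5:1→0
  Δ3: w2:0→1
  (3Δ to stable)
t=1 Δ0: w1=0 w2=1 w4=0 w0=0 w5=0 w3=1 clk=1
  Δ1: clk:1→0
  (1Δ to stable)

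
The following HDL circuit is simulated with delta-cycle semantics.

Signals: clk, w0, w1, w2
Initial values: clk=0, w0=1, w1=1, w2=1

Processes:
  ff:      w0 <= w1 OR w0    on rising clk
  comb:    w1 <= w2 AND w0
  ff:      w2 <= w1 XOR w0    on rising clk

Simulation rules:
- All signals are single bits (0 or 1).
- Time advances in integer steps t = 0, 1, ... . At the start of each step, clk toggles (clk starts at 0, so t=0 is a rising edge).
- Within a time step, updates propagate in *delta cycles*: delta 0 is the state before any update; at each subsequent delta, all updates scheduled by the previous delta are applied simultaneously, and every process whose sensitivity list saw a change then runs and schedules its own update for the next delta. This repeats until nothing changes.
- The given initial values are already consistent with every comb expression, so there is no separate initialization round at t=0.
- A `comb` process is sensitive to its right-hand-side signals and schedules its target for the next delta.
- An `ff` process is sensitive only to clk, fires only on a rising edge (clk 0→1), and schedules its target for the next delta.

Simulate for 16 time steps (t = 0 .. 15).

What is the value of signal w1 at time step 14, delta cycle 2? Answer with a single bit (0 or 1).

t=0 Δ0: clk=0 w1=1 w0=1 w2=1
  Δ1: clk:0→1
  Δ2: w2:1→0
  Δ3: w1:1→0
  (3Δ to stable)
t=1 Δ0: clk=1 w1=0 w0=1 w2=0
  Δ1: clk:1→0
  (1Δ to stable)
t=2 Δ0: clk=0 w1=0 w0=1 w2=0
  Δ1: clk:0→1
  Δ2: w2:0→1
  Δ3: w1:0→1
  (3Δ to stable)
t=3 Δ0: clk=1 w1=1 w0=1 w2=1
  Δ1: clk:1→0
  (1Δ to stable)
t=4 Δ0: clk=0 w1=1 w0=1 w2=1
  Δ1: clk:0→1
  Δ2: w2:1→0
  Δ3: w1:1→0
  (3Δ to stable)
t=5 Δ0: clk=1 w1=0 w0=1 w2=0
  Δ1: clk:1→0
  (1Δ to stable)
t=6 Δ0: clk=0 w1=0 w0=1 w2=0
  Δ1: clk:0→1
  Δ2: w2:0→1
  Δ3: w1:0→1
  (3Δ to stable)
t=7 Δ0: clk=1 w1=1 w0=1 w2=1
  Δ1: clk:1→0
  (1Δ to stable)
t=8 Δ0: clk=0 w1=1 w0=1 w2=1
  Δ1: clk:0→1
  Δ2: w2:1→0
  Δ3: w1:1→0
  (3Δ to stable)
t=9 Δ0: clk=1 w1=0 w0=1 w2=0
  Δ1: clk:1→0
  (1Δ to stable)
t=10 Δ0: clk=0 w1=0 w0=1 w2=0
  Δ1: clk:0→1
  Δ2: w2:0→1
  Δ3: w1:0→1
  (3Δ to stable)
t=11 Δ0: clk=1 w1=1 w0=1 w2=1
  Δ1: clk:1→0
  (1Δ to stable)
t=12 Δ0: clk=0 w1=1 w0=1 w2=1
  Δ1: clk:0→1
  Δ2: w2:1→0
  Δ3: w1:1→0
  (3Δ to stable)
t=13 Δ0: clk=1 w1=0 w0=1 w2=0
  Δ1: clk:1→0
  (1Δ to stable)
t=14 Δ0: clk=0 w1=0 w0=1 w2=0
  Δ1: clk:0→1
  Δ2: w2:0→1
  Δ3: w1:0→1
  (3Δ to stable)
t=15 Δ0: clk=1 w1=1 w0=1 w2=1
  Δ1: clk:1→0
  (1Δ to stable)

0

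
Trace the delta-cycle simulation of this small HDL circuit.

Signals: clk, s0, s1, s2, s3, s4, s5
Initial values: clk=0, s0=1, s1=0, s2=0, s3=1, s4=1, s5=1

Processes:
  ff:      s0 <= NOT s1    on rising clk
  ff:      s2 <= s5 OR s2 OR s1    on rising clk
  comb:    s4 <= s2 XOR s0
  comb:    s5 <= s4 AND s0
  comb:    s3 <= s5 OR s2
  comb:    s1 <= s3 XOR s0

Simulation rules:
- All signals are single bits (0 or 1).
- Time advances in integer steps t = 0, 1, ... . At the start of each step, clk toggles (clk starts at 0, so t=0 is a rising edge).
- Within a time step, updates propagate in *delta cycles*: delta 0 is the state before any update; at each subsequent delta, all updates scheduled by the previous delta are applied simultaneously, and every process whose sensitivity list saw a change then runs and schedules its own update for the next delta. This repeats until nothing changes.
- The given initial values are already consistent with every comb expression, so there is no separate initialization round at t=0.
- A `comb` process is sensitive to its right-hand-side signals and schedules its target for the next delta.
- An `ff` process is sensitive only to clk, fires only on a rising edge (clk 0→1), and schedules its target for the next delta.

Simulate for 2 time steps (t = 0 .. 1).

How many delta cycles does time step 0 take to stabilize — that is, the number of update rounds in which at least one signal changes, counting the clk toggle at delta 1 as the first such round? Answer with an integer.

4

t=0 Δ0: clk=0 s0=1 s5=1 s2=0 s1=0 s4=1 s3=1
  Δ1: clk:0→1
  Δ2: s2:0→1
  Δ3: s4:1→0
  Δ4: s5:1→0
  (4Δ to stable)
t=1 Δ0: clk=1 s0=1 s5=0 s2=1 s1=0 s4=0 s3=1
  Δ1: clk:1→0
  (1Δ to stable)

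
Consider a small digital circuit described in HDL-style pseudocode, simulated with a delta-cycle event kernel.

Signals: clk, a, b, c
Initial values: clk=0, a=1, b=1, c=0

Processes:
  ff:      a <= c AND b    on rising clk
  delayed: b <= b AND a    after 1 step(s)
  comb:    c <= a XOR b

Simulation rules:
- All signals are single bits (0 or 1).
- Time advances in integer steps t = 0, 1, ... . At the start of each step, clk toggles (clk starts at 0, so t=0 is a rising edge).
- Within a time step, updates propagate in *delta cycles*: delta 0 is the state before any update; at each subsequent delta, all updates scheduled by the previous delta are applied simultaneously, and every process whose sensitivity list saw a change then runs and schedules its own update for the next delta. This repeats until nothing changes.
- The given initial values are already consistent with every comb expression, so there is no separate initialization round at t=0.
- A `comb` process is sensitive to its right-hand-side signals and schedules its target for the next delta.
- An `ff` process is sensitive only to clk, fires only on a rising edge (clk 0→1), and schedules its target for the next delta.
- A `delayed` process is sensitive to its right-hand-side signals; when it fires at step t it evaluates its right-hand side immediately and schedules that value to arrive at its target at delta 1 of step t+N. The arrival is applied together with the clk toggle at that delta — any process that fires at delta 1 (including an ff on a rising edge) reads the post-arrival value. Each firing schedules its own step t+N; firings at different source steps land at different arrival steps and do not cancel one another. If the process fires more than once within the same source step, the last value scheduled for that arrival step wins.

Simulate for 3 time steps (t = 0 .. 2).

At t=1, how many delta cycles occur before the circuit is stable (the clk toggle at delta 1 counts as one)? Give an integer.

2

t0.Δ0 a=1 c=0 b=1 clk=0
t0.Δ1 a=1 c=0 b=1 clk=1
t0.Δ2 a=0 c=0 b=1 clk=1
t0.Δ3 a=0 c=1 b=1 clk=1
t1.Δ0 a=0 c=1 b=1 clk=1
t1.Δ1 a=0 c=1 b=0 clk=0
t1.Δ2 a=0 c=0 b=0 clk=0
t2.Δ0 a=0 c=0 b=0 clk=0
t2.Δ1 a=0 c=0 b=0 clk=1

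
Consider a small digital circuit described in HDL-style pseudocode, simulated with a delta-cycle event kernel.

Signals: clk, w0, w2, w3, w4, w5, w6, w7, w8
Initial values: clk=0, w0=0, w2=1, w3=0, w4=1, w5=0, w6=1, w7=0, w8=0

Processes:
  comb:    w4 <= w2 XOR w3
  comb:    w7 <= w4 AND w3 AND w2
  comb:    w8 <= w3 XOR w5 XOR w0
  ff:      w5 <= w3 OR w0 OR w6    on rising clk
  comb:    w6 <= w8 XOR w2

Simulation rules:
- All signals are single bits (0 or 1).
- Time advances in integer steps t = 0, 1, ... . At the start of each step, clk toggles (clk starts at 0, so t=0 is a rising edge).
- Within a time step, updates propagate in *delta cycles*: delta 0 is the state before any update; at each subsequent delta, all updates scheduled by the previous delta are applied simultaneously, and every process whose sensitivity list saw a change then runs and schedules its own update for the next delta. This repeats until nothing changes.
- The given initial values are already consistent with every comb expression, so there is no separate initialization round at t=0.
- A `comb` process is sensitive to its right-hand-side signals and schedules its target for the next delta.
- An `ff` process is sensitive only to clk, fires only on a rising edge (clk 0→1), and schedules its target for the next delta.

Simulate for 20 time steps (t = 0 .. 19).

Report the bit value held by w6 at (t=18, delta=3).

t0.Δ0 w6=1 w0=0 w5=0 w8=0 w7=0 w2=1 w4=1 clk=0 w3=0
t0.Δ1 w6=1 w0=0 w5=0 w8=0 w7=0 w2=1 w4=1 clk=1 w3=0
t0.Δ2 w6=1 w0=0 w5=1 w8=0 w7=0 w2=1 w4=1 clk=1 w3=0
t0.Δ3 w6=1 w0=0 w5=1 w8=1 w7=0 w2=1 w4=1 clk=1 w3=0
t0.Δ4 w6=0 w0=0 w5=1 w8=1 w7=0 w2=1 w4=1 clk=1 w3=0
t1.Δ0 w6=0 w0=0 w5=1 w8=1 w7=0 w2=1 w4=1 clk=1 w3=0
t1.Δ1 w6=0 w0=0 w5=1 w8=1 w7=0 w2=1 w4=1 clk=0 w3=0
t2.Δ0 w6=0 w0=0 w5=1 w8=1 w7=0 w2=1 w4=1 clk=0 w3=0
t2.Δ1 w6=0 w0=0 w5=1 w8=1 w7=0 w2=1 w4=1 clk=1 w3=0
t2.Δ2 w6=0 w0=0 w5=0 w8=1 w7=0 w2=1 w4=1 clk=1 w3=0
t2.Δ3 w6=0 w0=0 w5=0 w8=0 w7=0 w2=1 w4=1 clk=1 w3=0
t2.Δ4 w6=1 w0=0 w5=0 w8=0 w7=0 w2=1 w4=1 clk=1 w3=0
t3.Δ0 w6=1 w0=0 w5=0 w8=0 w7=0 w2=1 w4=1 clk=1 w3=0
t3.Δ1 w6=1 w0=0 w5=0 w8=0 w7=0 w2=1 w4=1 clk=0 w3=0
t4.Δ0 w6=1 w0=0 w5=0 w8=0 w7=0 w2=1 w4=1 clk=0 w3=0
t4.Δ1 w6=1 w0=0 w5=0 w8=0 w7=0 w2=1 w4=1 clk=1 w3=0
t4.Δ2 w6=1 w0=0 w5=1 w8=0 w7=0 w2=1 w4=1 clk=1 w3=0
t4.Δ3 w6=1 w0=0 w5=1 w8=1 w7=0 w2=1 w4=1 clk=1 w3=0
t4.Δ4 w6=0 w0=0 w5=1 w8=1 w7=0 w2=1 w4=1 clk=1 w3=0
t5.Δ0 w6=0 w0=0 w5=1 w8=1 w7=0 w2=1 w4=1 clk=1 w3=0
t5.Δ1 w6=0 w0=0 w5=1 w8=1 w7=0 w2=1 w4=1 clk=0 w3=0
t6.Δ0 w6=0 w0=0 w5=1 w8=1 w7=0 w2=1 w4=1 clk=0 w3=0
t6.Δ1 w6=0 w0=0 w5=1 w8=1 w7=0 w2=1 w4=1 clk=1 w3=0
t6.Δ2 w6=0 w0=0 w5=0 w8=1 w7=0 w2=1 w4=1 clk=1 w3=0
t6.Δ3 w6=0 w0=0 w5=0 w8=0 w7=0 w2=1 w4=1 clk=1 w3=0
t6.Δ4 w6=1 w0=0 w5=0 w8=0 w7=0 w2=1 w4=1 clk=1 w3=0
t7.Δ0 w6=1 w0=0 w5=0 w8=0 w7=0 w2=1 w4=1 clk=1 w3=0
t7.Δ1 w6=1 w0=0 w5=0 w8=0 w7=0 w2=1 w4=1 clk=0 w3=0
t8.Δ0 w6=1 w0=0 w5=0 w8=0 w7=0 w2=1 w4=1 clk=0 w3=0
t8.Δ1 w6=1 w0=0 w5=0 w8=0 w7=0 w2=1 w4=1 clk=1 w3=0
t8.Δ2 w6=1 w0=0 w5=1 w8=0 w7=0 w2=1 w4=1 clk=1 w3=0
t8.Δ3 w6=1 w0=0 w5=1 w8=1 w7=0 w2=1 w4=1 clk=1 w3=0
t8.Δ4 w6=0 w0=0 w5=1 w8=1 w7=0 w2=1 w4=1 clk=1 w3=0
t9.Δ0 w6=0 w0=0 w5=1 w8=1 w7=0 w2=1 w4=1 clk=1 w3=0
t9.Δ1 w6=0 w0=0 w5=1 w8=1 w7=0 w2=1 w4=1 clk=0 w3=0
t10.Δ0 w6=0 w0=0 w5=1 w8=1 w7=0 w2=1 w4=1 clk=0 w3=0
t10.Δ1 w6=0 w0=0 w5=1 w8=1 w7=0 w2=1 w4=1 clk=1 w3=0
t10.Δ2 w6=0 w0=0 w5=0 w8=1 w7=0 w2=1 w4=1 clk=1 w3=0
t10.Δ3 w6=0 w0=0 w5=0 w8=0 w7=0 w2=1 w4=1 clk=1 w3=0
t10.Δ4 w6=1 w0=0 w5=0 w8=0 w7=0 w2=1 w4=1 clk=1 w3=0
t11.Δ0 w6=1 w0=0 w5=0 w8=0 w7=0 w2=1 w4=1 clk=1 w3=0
t11.Δ1 w6=1 w0=0 w5=0 w8=0 w7=0 w2=1 w4=1 clk=0 w3=0
t12.Δ0 w6=1 w0=0 w5=0 w8=0 w7=0 w2=1 w4=1 clk=0 w3=0
t12.Δ1 w6=1 w0=0 w5=0 w8=0 w7=0 w2=1 w4=1 clk=1 w3=0
t12.Δ2 w6=1 w0=0 w5=1 w8=0 w7=0 w2=1 w4=1 clk=1 w3=0
t12.Δ3 w6=1 w0=0 w5=1 w8=1 w7=0 w2=1 w4=1 clk=1 w3=0
t12.Δ4 w6=0 w0=0 w5=1 w8=1 w7=0 w2=1 w4=1 clk=1 w3=0
t13.Δ0 w6=0 w0=0 w5=1 w8=1 w7=0 w2=1 w4=1 clk=1 w3=0
t13.Δ1 w6=0 w0=0 w5=1 w8=1 w7=0 w2=1 w4=1 clk=0 w3=0
t14.Δ0 w6=0 w0=0 w5=1 w8=1 w7=0 w2=1 w4=1 clk=0 w3=0
t14.Δ1 w6=0 w0=0 w5=1 w8=1 w7=0 w2=1 w4=1 clk=1 w3=0
t14.Δ2 w6=0 w0=0 w5=0 w8=1 w7=0 w2=1 w4=1 clk=1 w3=0
t14.Δ3 w6=0 w0=0 w5=0 w8=0 w7=0 w2=1 w4=1 clk=1 w3=0
t14.Δ4 w6=1 w0=0 w5=0 w8=0 w7=0 w2=1 w4=1 clk=1 w3=0
t15.Δ0 w6=1 w0=0 w5=0 w8=0 w7=0 w2=1 w4=1 clk=1 w3=0
t15.Δ1 w6=1 w0=0 w5=0 w8=0 w7=0 w2=1 w4=1 clk=0 w3=0
t16.Δ0 w6=1 w0=0 w5=0 w8=0 w7=0 w2=1 w4=1 clk=0 w3=0
t16.Δ1 w6=1 w0=0 w5=0 w8=0 w7=0 w2=1 w4=1 clk=1 w3=0
t16.Δ2 w6=1 w0=0 w5=1 w8=0 w7=0 w2=1 w4=1 clk=1 w3=0
t16.Δ3 w6=1 w0=0 w5=1 w8=1 w7=0 w2=1 w4=1 clk=1 w3=0
t16.Δ4 w6=0 w0=0 w5=1 w8=1 w7=0 w2=1 w4=1 clk=1 w3=0
t17.Δ0 w6=0 w0=0 w5=1 w8=1 w7=0 w2=1 w4=1 clk=1 w3=0
t17.Δ1 w6=0 w0=0 w5=1 w8=1 w7=0 w2=1 w4=1 clk=0 w3=0
t18.Δ0 w6=0 w0=0 w5=1 w8=1 w7=0 w2=1 w4=1 clk=0 w3=0
t18.Δ1 w6=0 w0=0 w5=1 w8=1 w7=0 w2=1 w4=1 clk=1 w3=0
t18.Δ2 w6=0 w0=0 w5=0 w8=1 w7=0 w2=1 w4=1 clk=1 w3=0
t18.Δ3 w6=0 w0=0 w5=0 w8=0 w7=0 w2=1 w4=1 clk=1 w3=0
t18.Δ4 w6=1 w0=0 w5=0 w8=0 w7=0 w2=1 w4=1 clk=1 w3=0
t19.Δ0 w6=1 w0=0 w5=0 w8=0 w7=0 w2=1 w4=1 clk=1 w3=0
t19.Δ1 w6=1 w0=0 w5=0 w8=0 w7=0 w2=1 w4=1 clk=0 w3=0

0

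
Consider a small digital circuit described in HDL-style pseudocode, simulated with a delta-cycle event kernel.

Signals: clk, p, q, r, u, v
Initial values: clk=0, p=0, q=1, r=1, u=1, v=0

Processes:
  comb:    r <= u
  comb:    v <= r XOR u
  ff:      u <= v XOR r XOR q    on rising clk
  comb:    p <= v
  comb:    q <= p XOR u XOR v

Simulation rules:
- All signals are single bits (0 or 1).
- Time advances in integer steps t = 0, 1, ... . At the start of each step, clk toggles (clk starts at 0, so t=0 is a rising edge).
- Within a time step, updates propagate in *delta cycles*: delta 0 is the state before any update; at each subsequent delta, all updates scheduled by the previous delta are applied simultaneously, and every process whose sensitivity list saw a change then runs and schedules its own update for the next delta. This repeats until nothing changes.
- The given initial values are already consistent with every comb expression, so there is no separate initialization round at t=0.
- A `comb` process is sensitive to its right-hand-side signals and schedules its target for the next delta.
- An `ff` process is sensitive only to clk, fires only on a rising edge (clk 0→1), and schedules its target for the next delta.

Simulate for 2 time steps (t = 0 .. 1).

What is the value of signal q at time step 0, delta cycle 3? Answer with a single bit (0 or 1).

0

t=0 Δ0: q=1 clk=0 p=0 u=1 r=1 v=0
  Δ1: clk:0→1
  Δ2: u:1→0
  Δ3: q:1→0, r:1→0, v:0→1
  Δ4: q:0→1, p:0→1, v:1→0
  Δ5: p:1→0
  Δ6: q:1→0
  (6Δ to stable)
t=1 Δ0: q=0 clk=1 p=0 u=0 r=0 v=0
  Δ1: clk:1→0
  (1Δ to stable)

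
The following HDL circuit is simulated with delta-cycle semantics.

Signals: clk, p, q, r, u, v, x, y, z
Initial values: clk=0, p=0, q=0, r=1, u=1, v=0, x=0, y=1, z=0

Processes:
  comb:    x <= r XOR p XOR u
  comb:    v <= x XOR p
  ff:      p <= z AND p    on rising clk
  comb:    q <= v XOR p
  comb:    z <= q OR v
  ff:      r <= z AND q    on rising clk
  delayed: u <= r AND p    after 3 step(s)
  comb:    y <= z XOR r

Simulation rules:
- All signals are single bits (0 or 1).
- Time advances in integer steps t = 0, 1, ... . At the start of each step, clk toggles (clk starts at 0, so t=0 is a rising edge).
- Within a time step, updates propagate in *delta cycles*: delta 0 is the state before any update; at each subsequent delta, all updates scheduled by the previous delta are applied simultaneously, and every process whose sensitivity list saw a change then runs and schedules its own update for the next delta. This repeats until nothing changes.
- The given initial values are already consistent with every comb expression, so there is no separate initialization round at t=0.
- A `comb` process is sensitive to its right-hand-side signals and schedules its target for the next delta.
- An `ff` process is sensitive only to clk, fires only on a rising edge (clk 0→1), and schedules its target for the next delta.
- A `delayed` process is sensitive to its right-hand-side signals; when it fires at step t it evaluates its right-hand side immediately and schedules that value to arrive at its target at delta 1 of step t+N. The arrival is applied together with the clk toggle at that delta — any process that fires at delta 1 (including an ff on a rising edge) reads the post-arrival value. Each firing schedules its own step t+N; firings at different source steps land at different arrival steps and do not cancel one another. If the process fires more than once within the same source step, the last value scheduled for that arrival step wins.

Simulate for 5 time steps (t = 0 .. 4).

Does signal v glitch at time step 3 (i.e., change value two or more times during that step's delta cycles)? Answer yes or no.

t=0 Δ0: x=0 u=1 z=0 r=1 y=1 q=0 clk=0 v=0 p=0
  Δ1: clk:0→1
  Δ2: r:1→0
  Δ3: x:0→1, y:1→0
  Δ4: v:0→1
  Δ5: z:0→1, q:0→1
  Δ6: y:0→1
  (6Δ to stable)
t=1 Δ0: x=1 u=1 z=1 r=0 y=1 q=1 clk=1 v=1 p=0
  Δ1: clk:1→0
  (1Δ to stable)
t=2 Δ0: x=1 u=1 z=1 r=0 y=1 q=1 clk=0 v=1 p=0
  Δ1: clk:0→1
  Δ2: r:0→1
  Δ3: x:1→0, y:1→0
  Δ4: v:1→0
  Δ5: q:1→0
  Δ6: z:1→0
  Δ7: y:0→1
  (7Δ to stable)
t=3 Δ0: x=0 u=1 z=0 r=1 y=1 q=0 clk=1 v=0 p=0
  Δ1: u:1→0, clk:1→0
  Δ2: x:0→1
  Δ3: v:0→1
  Δ4: z:0→1, q:0→1
  Δ5: y:1→0
  (5Δ to stable)
t=4 Δ0: x=1 u=0 z=1 r=1 y=0 q=1 clk=0 v=1 p=0
  Δ1: clk:0→1
  (1Δ to stable)

no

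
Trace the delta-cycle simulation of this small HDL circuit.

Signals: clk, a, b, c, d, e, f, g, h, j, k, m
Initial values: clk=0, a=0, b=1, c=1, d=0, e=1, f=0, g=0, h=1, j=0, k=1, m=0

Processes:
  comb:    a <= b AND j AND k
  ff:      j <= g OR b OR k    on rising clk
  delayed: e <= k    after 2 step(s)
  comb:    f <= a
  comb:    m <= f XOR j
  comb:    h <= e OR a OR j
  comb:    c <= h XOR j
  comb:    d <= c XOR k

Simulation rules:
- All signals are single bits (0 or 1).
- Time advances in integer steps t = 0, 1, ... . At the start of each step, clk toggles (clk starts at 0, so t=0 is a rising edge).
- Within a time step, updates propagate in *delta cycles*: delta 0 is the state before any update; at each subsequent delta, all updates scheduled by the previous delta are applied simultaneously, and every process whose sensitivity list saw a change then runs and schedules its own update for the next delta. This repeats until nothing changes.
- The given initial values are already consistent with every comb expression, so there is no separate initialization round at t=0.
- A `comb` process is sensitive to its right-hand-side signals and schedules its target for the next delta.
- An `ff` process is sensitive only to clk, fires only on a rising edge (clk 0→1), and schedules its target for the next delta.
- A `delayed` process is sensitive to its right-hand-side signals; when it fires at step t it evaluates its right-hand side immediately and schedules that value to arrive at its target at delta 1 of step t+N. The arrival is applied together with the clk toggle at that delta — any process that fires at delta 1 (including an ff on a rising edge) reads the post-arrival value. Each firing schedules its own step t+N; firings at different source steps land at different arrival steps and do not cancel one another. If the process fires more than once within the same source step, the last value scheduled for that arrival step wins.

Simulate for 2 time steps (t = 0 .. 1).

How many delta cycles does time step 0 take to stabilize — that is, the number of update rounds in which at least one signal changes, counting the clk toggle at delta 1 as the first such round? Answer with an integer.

t0.Δ0 e=1 c=1 h=1 a=0 b=1 k=1 d=0 f=0 clk=0 m=0 g=0 j=0
t0.Δ1 e=1 c=1 h=1 a=0 b=1 k=1 d=0 f=0 clk=1 m=0 g=0 j=0
t0.Δ2 e=1 c=1 h=1 a=0 b=1 k=1 d=0 f=0 clk=1 m=0 g=0 j=1
t0.Δ3 e=1 c=0 h=1 a=1 b=1 k=1 d=0 f=0 clk=1 m=1 g=0 j=1
t0.Δ4 e=1 c=0 h=1 a=1 b=1 k=1 d=1 f=1 clk=1 m=1 g=0 j=1
t0.Δ5 e=1 c=0 h=1 a=1 b=1 k=1 d=1 f=1 clk=1 m=0 g=0 j=1
t1.Δ0 e=1 c=0 h=1 a=1 b=1 k=1 d=1 f=1 clk=1 m=0 g=0 j=1
t1.Δ1 e=1 c=0 h=1 a=1 b=1 k=1 d=1 f=1 clk=0 m=0 g=0 j=1

5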